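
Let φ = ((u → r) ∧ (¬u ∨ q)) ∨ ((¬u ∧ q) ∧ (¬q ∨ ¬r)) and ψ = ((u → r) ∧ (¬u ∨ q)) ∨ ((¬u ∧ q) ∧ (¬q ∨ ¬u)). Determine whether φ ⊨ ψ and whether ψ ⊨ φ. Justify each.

Equivalent; both directions hold.

(⇒) Assume the antecedent. If u is true, the antecedent forces (r = T, u = T, q = T), and the consequent holds there. If u is false, the consequent reduces to true regardless of the other variables. Either way the consequent holds.

(⇐) Assume the antecedent. If u is true, the antecedent forces (r = T, u = T, q = T), and the consequent holds there. If u is false, the consequent reduces to true regardless of the other variables. Either way the consequent holds.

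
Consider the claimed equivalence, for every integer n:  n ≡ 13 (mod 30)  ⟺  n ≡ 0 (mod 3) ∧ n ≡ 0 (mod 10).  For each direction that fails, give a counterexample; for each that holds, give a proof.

(⇒) This fails: n = 13 gives 13 ≡ 13 (mod 30) but 13 ≡ 1 (mod 3), so the conjunction on the right does not hold.

(⇐) This fails: n = 0 satisfies both congruences on the right (0 ≡ 0 mod 3 and 0 ≡ 0 mod 10) yet 0 ≡ 0 (mod 30), not 13.

Neither implication holds.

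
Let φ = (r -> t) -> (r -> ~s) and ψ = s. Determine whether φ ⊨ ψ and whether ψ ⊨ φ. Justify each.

Both directions fail.

Forward direction. This fails. Under t = F, s = F, r = F, the left side is true but the right side is false.

Converse. This fails. Under t = T, s = T, r = T, the left side is false but the right side is true.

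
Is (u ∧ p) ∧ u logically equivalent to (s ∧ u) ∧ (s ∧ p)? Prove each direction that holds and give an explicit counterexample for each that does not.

Not equivalent: only (⇐) holds.

(⟸) Assume the antecedent. If u is true, the antecedent forces (u = T, p = T, s = T), and (u ∧ p) ∧ u holds there. If u is false, the antecedent cannot hold. Either way (u ∧ p) ∧ u holds.

(⟹) This fails. Under u = T, p = T, s = F, the left side is true but the right side is false.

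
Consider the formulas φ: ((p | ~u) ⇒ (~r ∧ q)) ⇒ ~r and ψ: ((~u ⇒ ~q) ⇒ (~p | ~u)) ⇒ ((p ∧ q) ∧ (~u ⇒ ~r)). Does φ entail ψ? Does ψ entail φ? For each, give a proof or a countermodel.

(⟹) This fails. Under q = F, u = F, r = F, p = F, the left side is true but the right side is false.

(⟸) Assume the antecedent. If r is true, the antecedent forces (q = F, u = T, r = T, p = T) or (q = T, u = T, r = T, p = T), and ((p | ~u) ⇒ (~r ∧ q)) ⇒ ~r holds there. If r is false, ((p | ~u) ⇒ (~r ∧ q)) ⇒ ~r reduces to true regardless of the other variables. Either way ((p | ~u) ⇒ (~r ∧ q)) ⇒ ~r holds.

Only the reverse direction holds.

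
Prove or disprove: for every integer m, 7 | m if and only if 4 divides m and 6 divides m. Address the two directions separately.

Forward direction. This fails: take m = 7. Certainly 7 ∣ 7, but 4 ∤ 7.

Converse. This fails: take m = 12. Both 4 ∣ 12 and 6 ∣ 12, yet 12 is not a multiple of 7 (since 12 = 1·7 + 5), so 7 ∤ 12.

(⇒) fails and (⇐) fails.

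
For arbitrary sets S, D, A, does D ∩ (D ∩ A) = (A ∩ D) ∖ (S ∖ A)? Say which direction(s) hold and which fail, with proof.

The two sets are equal.

Forward inclusion. Let x ∈ D ∩ (D ∩ A). Then either x ∈ D ∩ A and x ∉ S; or x ∈ S ∩ D ∩ A. In each case x ∈ (A ∩ D) ∖ (S ∖ A), so D ∩ (D ∩ A) ⊆ (A ∩ D) ∖ (S ∖ A).

Reverse inclusion. Let x ∈ (A ∩ D) ∖ (S ∖ A). Then either x ∈ D ∩ A and x ∉ S; or x ∈ S ∩ D ∩ A. In each case x ∈ D ∩ (D ∩ A), so (A ∩ D) ∖ (S ∖ A) ⊆ D ∩ (D ∩ A).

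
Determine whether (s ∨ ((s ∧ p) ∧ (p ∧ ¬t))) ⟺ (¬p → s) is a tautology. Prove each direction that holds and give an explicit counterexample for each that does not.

The forward direction holds; the converse fails.

(⇒) Assume the antecedent. If s is true, ¬p → s reduces to true regardless of the other variables. If s is false, the antecedent cannot hold. Either way ¬p → s holds.

(⇐) This fails. Under s = F, t = F, p = T, the left side is false but the right side is true.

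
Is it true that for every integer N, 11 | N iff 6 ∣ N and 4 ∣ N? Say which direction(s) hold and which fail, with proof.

Neither implication holds.

(⟹) This fails: take N = 11. Certainly 11 ∣ 11, but 6 ∤ 11.

(⟸) This fails: take N = 12. Both 6 ∣ 12 and 4 ∣ 12, yet 12 is not a multiple of 11 (since 12 = 1·11 + 1), so 11 ∤ 12.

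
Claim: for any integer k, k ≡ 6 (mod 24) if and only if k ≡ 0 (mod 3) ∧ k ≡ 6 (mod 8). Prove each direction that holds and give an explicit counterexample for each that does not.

Equivalent; both directions hold.

(⇒) Suppose k ≡ 6 (mod 24); write k = 24j + 6. Since 3 ∣ 24, reducing mod 3 gives k ≡ 6 ≡ 0 (mod 3); since 8 ∣ 24, reducing mod 8 gives k ≡ 6 (mod 8).

(⇐) Conversely, if k ≡ 0 (mod 3) and k ≡ 6 (mod 8), then by the Chinese remainder theorem k ≡ 6 (mod 24). This is exactly k ≡ 6 (mod 24).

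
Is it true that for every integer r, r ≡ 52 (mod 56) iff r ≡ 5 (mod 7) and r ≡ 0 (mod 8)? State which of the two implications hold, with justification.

Neither direction holds.

[⇒] This fails: r = 52 gives 52 ≡ 52 (mod 56) but 52 ≡ 3 (mod 7), so the conjunction on the right does not hold.

[⇐] This fails: r = 40 satisfies both congruences on the right (40 ≡ 5 mod 7 and 40 ≡ 0 mod 8) yet 40 ≡ 40 (mod 56), not 52.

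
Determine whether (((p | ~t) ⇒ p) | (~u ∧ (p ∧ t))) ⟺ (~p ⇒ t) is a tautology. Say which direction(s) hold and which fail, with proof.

(⟸) Assume the antecedent. If t is true, the consequent reduces to true regardless of the other variables. If t is false, the antecedent forces (t = F, u = F, p = T) or (t = F, u = T, p = T), and the consequent holds there. Either way the consequent holds.

(⟹) Assume the antecedent. If t is true, ~p ⇒ t reduces to true regardless of the other variables. If t is false, the antecedent forces (t = F, u = F, p = T) or (t = F, u = T, p = T), and ~p ⇒ t holds there. Either way ~p ⇒ t holds.

Both directions hold.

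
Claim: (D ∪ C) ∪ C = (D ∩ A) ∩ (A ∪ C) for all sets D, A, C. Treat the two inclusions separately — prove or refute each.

(⟸) Let x ∈ (D ∩ A) ∩ (A ∪ C). Then either x ∈ D ∩ A and x ∉ C; or x ∈ D ∩ A ∩ C. In each case x ∈ (D ∪ C) ∪ C, so (D ∩ A) ∩ (A ∪ C) ⊆ (D ∪ C) ∪ C.

(⟹) This inclusion fails. Take D = {1}, A = ∅, C = ∅; then 1 ∈ (D ∪ C) ∪ C but 1 ∉ (D ∩ A) ∩ (A ∪ C).

Only the reverse inclusion holds.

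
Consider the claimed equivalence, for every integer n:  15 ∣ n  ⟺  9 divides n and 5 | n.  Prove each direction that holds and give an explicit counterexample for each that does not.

(→) This fails: take n = 15. Certainly 15 ∣ 15, but 9 ∤ 15.

(←) Suppose 9 ∣ n and 5 ∣ n. Any common multiple of 9 and 5 is a multiple of their lcm; here gcd(9, 5) = 1, so lcm(9, 5) = 9·5 = 45, so 45 ∣ n. Since 15 ∣ 45, it follows that 15 ∣ n.

(⇒) fails; (⇐) holds.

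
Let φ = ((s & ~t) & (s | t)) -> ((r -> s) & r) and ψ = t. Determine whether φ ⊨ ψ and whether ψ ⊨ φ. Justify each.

The forward direction fails; the converse holds.

(⇒) This fails. Under s = F, r = F, t = F, the left side is true but the right side is false.

(⇐) Assume the antecedent. If s is true, the antecedent forces (s = T, r = F, t = T) or (s = T, r = T, t = T), and the consequent holds there. If s is false, the consequent reduces to true regardless of the other variables. Either way the consequent holds.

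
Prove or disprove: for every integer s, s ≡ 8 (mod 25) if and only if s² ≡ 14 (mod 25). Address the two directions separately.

Not equivalent: only (⇒) holds.

Converse. This fails: take s = 17. Then 17² = 289 ≡ 14 (mod 25), yet 17 ≡ 17 (mod 25), not 8.

Forward direction. Suppose s ≡ 8 (mod 25). Write s = 25j + 8. Then (25j + 8)² = 625j² + 400j + 64 = 25(25j² + 16j + 2) + 14, so s² ≡ 14 (mod 25).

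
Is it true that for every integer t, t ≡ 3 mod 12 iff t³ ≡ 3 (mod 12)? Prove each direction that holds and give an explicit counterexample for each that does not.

Equivalent; both directions hold.

(→) Suppose t ≡ 3 mod 12. Write t = 12j + 3. Then (12j + 3)³ = 1728j³ + 1296j² + 324j + 27 = 12(144j³ + 108j² + 27j + 2) + 3, so t³ ≡ 3 (mod 12).

(←) Conversely, suppose t³ ≡ 3 (mod 12). The only residue r in {0, …, 11} with r³ ≡ 3 (mod 12) is r = 3, so t ≡ 3 (mod 12).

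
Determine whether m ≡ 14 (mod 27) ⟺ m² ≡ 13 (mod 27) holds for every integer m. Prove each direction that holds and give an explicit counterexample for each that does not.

Neither direction holds.

(⇒) This fails: take m = 14. Then 14 ≡ 14 (mod 27), but 14² = 196 ≡ 7 (mod 27), not 13.

(⇐) This fails: take m = 11. Then 11² = 121 ≡ 13 (mod 27), yet 11 ≡ 11 (mod 27), not 14.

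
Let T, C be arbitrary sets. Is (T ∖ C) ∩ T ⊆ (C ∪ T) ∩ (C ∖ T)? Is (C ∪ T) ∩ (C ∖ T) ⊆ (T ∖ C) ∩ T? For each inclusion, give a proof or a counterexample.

Both inclusions fail.

Forward inclusion. This inclusion fails. Take T = {1}, C = ∅; then 1 ∈ (T ∖ C) ∩ T but 1 ∉ (C ∪ T) ∩ (C ∖ T).

Reverse inclusion. This inclusion fails. Take T = ∅, C = {1}; then 1 ∈ (C ∪ T) ∩ (C ∖ T) but 1 ∉ (T ∖ C) ∩ T.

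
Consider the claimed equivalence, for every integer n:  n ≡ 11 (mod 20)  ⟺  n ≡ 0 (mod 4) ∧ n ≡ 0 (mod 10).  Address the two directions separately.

(⇒) fails and (⇐) fails.

Forward direction. This fails: n = 11 gives 11 ≡ 11 (mod 20) but 11 ≡ 3 (mod 4), so the conjunction on the right does not hold.

Converse. This fails: n = 0 satisfies both congruences on the right (0 ≡ 0 mod 4 and 0 ≡ 0 mod 10) yet 0 ≡ 0 (mod 20), not 11.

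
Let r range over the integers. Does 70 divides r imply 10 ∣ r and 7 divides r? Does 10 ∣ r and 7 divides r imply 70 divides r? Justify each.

The biconditional holds.

(→) If 70 ∣ r, write r = 70q. Since 70 = 7·10, r = 10·(7q), so 10 ∣ r; and since 70 = 10·7, r = 7·(10q), so 7 ∣ r.

(←) Suppose 10 ∣ r and 7 ∣ r. Any common multiple of 10 and 7 is a multiple of their lcm; here gcd(10, 7) = 1, so lcm(10, 7) = 10·7 = 70, so 70 ∣ r.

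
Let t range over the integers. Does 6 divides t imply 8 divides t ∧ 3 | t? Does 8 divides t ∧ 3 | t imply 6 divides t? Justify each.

The forward direction fails; the converse holds.

(⇒) This fails: take t = 6. Certainly 6 ∣ 6, but 8 ∤ 6.

(⇐) Suppose 8 ∣ t and 3 ∣ t. Any common multiple of 8 and 3 is a multiple of their lcm; here gcd(8, 3) = 1, so lcm(8, 3) = 8·3 = 24, so 24 ∣ t. Since 6 ∣ 24, it follows that 6 ∣ t.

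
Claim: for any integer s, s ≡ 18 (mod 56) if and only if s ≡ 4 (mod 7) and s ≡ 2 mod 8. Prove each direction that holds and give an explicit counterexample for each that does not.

[⇒] Suppose s ≡ 18 (mod 56); write s = 56j + 18. Since 7 ∣ 56, reducing mod 7 gives s ≡ 18 ≡ 4 (mod 7); since 8 ∣ 56, reducing mod 8 gives s ≡ 18 ≡ 2 (mod 8).

[⇐] Conversely, if s ≡ 4 (mod 7) and s ≡ 2 (mod 8), then by the Chinese remainder theorem s ≡ 18 (mod 56). This is exactly s ≡ 18 (mod 56).

The biconditional holds.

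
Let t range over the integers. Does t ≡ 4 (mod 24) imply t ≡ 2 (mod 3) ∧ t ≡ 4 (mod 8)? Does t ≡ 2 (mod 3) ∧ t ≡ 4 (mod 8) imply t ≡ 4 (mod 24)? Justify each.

(⇒) fails and (⇐) fails.

(⇒) This fails: t = 4 gives 4 ≡ 4 (mod 24) but 4 ≡ 1 (mod 3), so the conjunction on the right does not hold.

(⇐) This fails: t = 20 satisfies both congruences on the right (20 ≡ 2 mod 3 and 20 ≡ 4 mod 8) yet 20 ≡ 20 (mod 24), not 4.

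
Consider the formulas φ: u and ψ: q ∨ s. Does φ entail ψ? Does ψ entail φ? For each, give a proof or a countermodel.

Forward direction. This fails. Under q = F, u = T, s = F, the left side is true but the right side is false.

Converse. This fails. Under q = T, u = F, s = F, the left side is false but the right side is true.

(⇒) fails and (⇐) fails.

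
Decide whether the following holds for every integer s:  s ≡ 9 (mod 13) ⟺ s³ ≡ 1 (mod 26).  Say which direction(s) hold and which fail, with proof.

(⇒) fails and (⇐) fails.

(⟹) This fails: take s = 22. Then 22 ≡ 9 (mod 13), but 22³ = 10648 ≡ 14 (mod 26), not 1.

(⟸) This fails: take s = 1. Then 1³ = 1 ≡ 1 (mod 26), yet 1 ≡ 1 (mod 13), not 9.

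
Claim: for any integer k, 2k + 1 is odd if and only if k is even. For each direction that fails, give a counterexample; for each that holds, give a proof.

Only the converse holds.

[⇐] Suppose k is even. Since 2 is even, 2k is even for every k, so 2k + 1 has the same parity as 1, which is odd. Hence 2k + 1 is odd.

[⇒] This fails: take k = 1. Then 2k + 1 = 3, which is odd, yet k = 1 is odd, not even.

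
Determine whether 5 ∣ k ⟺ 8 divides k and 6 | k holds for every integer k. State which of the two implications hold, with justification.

(⇒) This fails: take k = 5. Certainly 5 ∣ 5, but 8 ∤ 5.

(⇐) This fails: take k = 24. Both 8 ∣ 24 and 6 ∣ 24, yet 24 is not a multiple of 5 (since 24 = 4·5 + 4), so 5 ∤ 24.

(⇒) fails and (⇐) fails.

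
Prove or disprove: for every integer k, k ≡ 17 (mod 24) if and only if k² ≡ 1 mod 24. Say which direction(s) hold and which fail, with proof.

(⇒) holds; (⇐) fails.

Forward direction. Suppose k ≡ 17 (mod 24). Write k = 24j + 17. Then (24j + 17)² = 576j² + 816j + 289 = 24(24j² + 34j + 12) + 1, so k² ≡ 1 (mod 24).

Converse. This fails: take k = 1. Then 1² = 1 ≡ 1 (mod 24), yet 1 ≡ 1 (mod 24), not 17.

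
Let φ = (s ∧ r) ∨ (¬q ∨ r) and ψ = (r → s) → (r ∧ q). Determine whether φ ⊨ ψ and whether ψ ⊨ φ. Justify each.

Not equivalent: only (⇐) holds.

[⇒] This fails. Under r = F, q = F, s = F, the left side is true but the right side is false.

[⇐] Assume the antecedent. If r is true, (s ∧ r) ∨ (¬q ∨ r) reduces to true regardless of the other variables. If r is false, the antecedent cannot hold. Either way (s ∧ r) ∨ (¬q ∨ r) holds.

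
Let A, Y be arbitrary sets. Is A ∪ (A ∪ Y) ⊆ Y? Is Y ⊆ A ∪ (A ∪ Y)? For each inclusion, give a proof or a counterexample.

(⊆) This inclusion fails. Take A = {1}, Y = ∅; then 1 ∈ A ∪ (A ∪ Y) but 1 ∉ Y.

(⊇) Let x ∈ Y. Then either x ∈ Y and x ∉ A; or x ∈ A ∩ Y. In each case x ∈ A ∪ (A ∪ Y), so Y ⊆ A ∪ (A ∪ Y).

(⊆) fails; (⊇) holds.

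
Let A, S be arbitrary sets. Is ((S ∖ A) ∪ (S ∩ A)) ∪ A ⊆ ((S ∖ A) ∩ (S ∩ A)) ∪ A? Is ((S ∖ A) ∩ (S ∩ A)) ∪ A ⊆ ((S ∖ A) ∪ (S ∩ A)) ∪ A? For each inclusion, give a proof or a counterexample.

(⊆) fails; (⊇) holds.

Forward inclusion. This inclusion fails. Take A = ∅, S = {1}; then 1 ∈ ((S ∖ A) ∪ (S ∩ A)) ∪ A but 1 ∉ ((S ∖ A) ∩ (S ∩ A)) ∪ A.

Reverse inclusion. Let x ∈ ((S ∖ A) ∩ (S ∩ A)) ∪ A. Then either x ∈ A and x ∉ S; or x ∈ A ∩ S. In each case x ∈ ((S ∖ A) ∪ (S ∩ A)) ∪ A, so ((S ∖ A) ∩ (S ∩ A)) ∪ A ⊆ ((S ∖ A) ∪ (S ∩ A)) ∪ A.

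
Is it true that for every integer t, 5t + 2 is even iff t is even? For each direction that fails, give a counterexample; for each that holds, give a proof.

[⇒] Suppose 5t + 2 is even. Since 5 is odd, 5t and t have the same parity, so 5t + 2 ≡ t + 2 (mod 2). As 2 is even, 5t + 2 is even exactly when t is even. Thus t is even.

[⇐] Conversely, suppose t is even; write t = 2j. Then 5t + 2 = 5·(2j) + 2 = 2·5j + 2, which is even.

Both implications hold.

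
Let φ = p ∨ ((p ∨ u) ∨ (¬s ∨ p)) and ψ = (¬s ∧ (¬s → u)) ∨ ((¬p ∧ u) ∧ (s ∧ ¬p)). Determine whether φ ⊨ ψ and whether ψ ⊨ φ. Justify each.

[⇐] Assume the antecedent. If u is true, p ∨ ((p ∨ u) ∨ (¬s ∨ p)) reduces to true regardless of the other variables. If u is false, the antecedent cannot hold. Either way p ∨ ((p ∨ u) ∨ (¬s ∨ p)) holds.

[⇒] This fails. Under u = F, p = F, s = F, the left side is true but the right side is false.

Not equivalent: only (⇐) holds.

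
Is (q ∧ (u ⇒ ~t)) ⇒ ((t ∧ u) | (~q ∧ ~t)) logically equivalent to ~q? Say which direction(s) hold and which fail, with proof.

[⇒] This fails. Under t = T, q = T, u = T, the left side is true but the right side is false.

[⇐] Assume the antecedent. If t is true, the antecedent forces (t = T, q = F, u = F) or (t = T, q = F, u = T), and the consequent holds there. If t is false, the antecedent forces (t = F, q = F, u = F) or (t = F, q = F, u = T), and the consequent holds there. Either way the consequent holds.

(⇒) fails; (⇐) holds.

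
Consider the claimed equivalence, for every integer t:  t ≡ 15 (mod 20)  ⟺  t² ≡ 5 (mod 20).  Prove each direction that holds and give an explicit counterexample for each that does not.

The forward direction holds; the converse fails.

(→) Suppose t ≡ 15 (mod 20). Write t = 20j + 15. Then (20j + 15)² = 400j² + 600j + 225 = 20(20j² + 30j + 11) + 5, so t² ≡ 5 (mod 20).

(←) This fails: take t = 5. Then 5² = 25 ≡ 5 (mod 20), yet 5 ≡ 5 (mod 20), not 15.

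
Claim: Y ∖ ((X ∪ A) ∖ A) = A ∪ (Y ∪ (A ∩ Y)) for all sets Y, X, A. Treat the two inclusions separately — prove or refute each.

(⊆) Let x ∈ Y ∖ ((X ∪ A) ∖ A). Then either x ∈ Y and x ∉ X, A; or x ∈ Y ∩ A and x ∉ X; or x ∈ Y ∩ X ∩ A. In each case x ∈ A ∪ (Y ∪ (A ∩ Y)), so Y ∖ ((X ∪ A) ∖ A) ⊆ A ∪ (Y ∪ (A ∩ Y)).

(⊇) This inclusion fails. Take Y = {1}, X = {1}, A = ∅; then 1 ∈ A ∪ (Y ∪ (A ∩ Y)) but 1 ∉ Y ∖ ((X ∪ A) ∖ A).

Only the forward inclusion holds.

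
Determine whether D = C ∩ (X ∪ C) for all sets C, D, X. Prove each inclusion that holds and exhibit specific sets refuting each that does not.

(⊆) fails and (⊇) fails.

(⊆) This inclusion fails. Take C = ∅, D = {1}, X = ∅; then 1 ∈ D but 1 ∉ C ∩ (X ∪ C).

(⊇) This inclusion fails. Take C = {1}, D = ∅, X = ∅; then 1 ∈ C ∩ (X ∪ C) but 1 ∉ D.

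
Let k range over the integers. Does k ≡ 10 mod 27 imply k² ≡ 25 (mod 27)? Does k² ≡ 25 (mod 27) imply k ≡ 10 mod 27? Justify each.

Neither direction holds.

(⟹) This fails: take k = 10. Then 10 ≡ 10 (mod 27), but 10² = 100 ≡ 19 (mod 27), not 25.

(⟸) This fails: take k = 5. Then 5² = 25 ≡ 25 (mod 27), yet 5 ≡ 5 (mod 27), not 10.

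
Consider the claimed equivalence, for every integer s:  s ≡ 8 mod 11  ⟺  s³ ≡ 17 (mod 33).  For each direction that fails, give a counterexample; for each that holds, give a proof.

(⟹) This fails: take s = 19. Then 19 ≡ 8 (mod 11), but 19³ = 6859 ≡ 28 (mod 33), not 17.

(⟸) Conversely, the residues r modulo 33 with r³ ≡ 17 (mod 33) are exactly {8}, and each is ≡ 8 (mod 11).

Not equivalent: only (⇐) holds.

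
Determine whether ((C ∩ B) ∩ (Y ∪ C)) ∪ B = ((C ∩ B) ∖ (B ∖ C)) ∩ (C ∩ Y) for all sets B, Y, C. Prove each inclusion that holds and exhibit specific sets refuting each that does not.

(⊆) This inclusion fails. Take B = {1}, Y = ∅, C = ∅; then 1 ∈ ((C ∩ B) ∩ (Y ∪ C)) ∪ B but 1 ∉ ((C ∩ B) ∖ (B ∖ C)) ∩ (C ∩ Y).

(⊇) Let x ∈ ((C ∩ B) ∖ (B ∖ C)) ∩ (C ∩ Y). Then x ∈ B ∩ Y ∩ C, from which x ∈ ((C ∩ B) ∩ (Y ∪ C)) ∪ B.

Only the reverse inclusion holds.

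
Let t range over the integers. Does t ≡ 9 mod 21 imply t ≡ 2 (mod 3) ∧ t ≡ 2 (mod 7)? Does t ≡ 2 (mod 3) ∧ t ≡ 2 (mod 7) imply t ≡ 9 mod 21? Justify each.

Neither implication holds.

(→) This fails: t = 9 gives 9 ≡ 9 (mod 21) but 9 ≡ 0 (mod 3), so the conjunction on the right does not hold.

(←) This fails: t = 2 satisfies both congruences on the right (2 ≡ 2 mod 3 and 2 ≡ 2 mod 7) yet 2 ≡ 2 (mod 21), not 9.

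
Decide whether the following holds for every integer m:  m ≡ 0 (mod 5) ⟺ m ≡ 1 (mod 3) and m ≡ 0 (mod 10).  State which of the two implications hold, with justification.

[⇒] This fails: m = 0 gives 0 ≡ 0 (mod 5) but 0 ≡ 0 (mod 3), so the conjunction on the right does not hold.

[⇐] Conversely, if m ≡ 1 (mod 3) and m ≡ 0 (mod 10), then by the Chinese remainder theorem m ≡ 10 (mod 30). Since 10 ≡ 0 (mod 5) and 5 ∣ 30, we get m ≡ 0 (mod 5).

Not equivalent: only (⇐) holds.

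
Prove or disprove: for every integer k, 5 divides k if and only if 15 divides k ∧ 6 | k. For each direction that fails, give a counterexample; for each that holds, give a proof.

Only the reverse direction holds.

(⟹) This fails: take k = 5. Certainly 5 ∣ 5, but 15 ∤ 5.

(⟸) Suppose 15 ∣ k and 6 ∣ k. Any common multiple of 15 and 6 is a multiple of their lcm; here lcm(15, 6) = 15·6/gcd(15, 6) = 90/3 = 30, so 30 ∣ k. Since 5 ∣ 30, it follows that 5 ∣ k.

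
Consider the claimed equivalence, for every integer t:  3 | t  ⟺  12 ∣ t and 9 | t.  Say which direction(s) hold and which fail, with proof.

The forward direction fails; the converse holds.

(⇐) Suppose 12 ∣ t and 9 ∣ t. Any common multiple of 12 and 9 is a multiple of their lcm; here lcm(12, 9) = 12·9/gcd(12, 9) = 108/3 = 36, so 36 ∣ t. Since 3 ∣ 36, it follows that 3 ∣ t.

(⇒) This fails: take t = 3. Certainly 3 ∣ 3, but 12 ∤ 3.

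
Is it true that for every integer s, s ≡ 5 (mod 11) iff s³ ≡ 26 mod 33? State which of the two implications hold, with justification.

(→) This fails: take s = 16. Then 16 ≡ 5 (mod 11), but 16³ = 4096 ≡ 4 (mod 33), not 26.

(←) Conversely, the residues r modulo 33 with r³ ≡ 26 (mod 33) are exactly {5}, and each is ≡ 5 (mod 11).

Only the converse holds.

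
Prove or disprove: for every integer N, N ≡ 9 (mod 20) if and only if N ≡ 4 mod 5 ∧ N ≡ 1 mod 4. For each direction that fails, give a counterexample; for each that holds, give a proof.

(⇒) Suppose N ≡ 9 (mod 20); write N = 20j + 9. Since 5 ∣ 20, reducing mod 5 gives N ≡ 9 ≡ 4 (mod 5); since 4 ∣ 20, reducing mod 4 gives N ≡ 9 ≡ 1 (mod 4).

(⇐) Conversely, if N ≡ 4 (mod 5) and N ≡ 1 (mod 4), then by the Chinese remainder theorem N ≡ 9 (mod 20). This is exactly N ≡ 9 (mod 20).

The biconditional holds.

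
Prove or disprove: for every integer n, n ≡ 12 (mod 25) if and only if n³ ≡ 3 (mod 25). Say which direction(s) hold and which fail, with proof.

(⇒) Suppose n ≡ 12 (mod 25). Write n = 25j + 12. Then (25j + 12)³ = 15625j³ + 22500j² + 10800j + 1728 = 25(625j³ + 900j² + 432j + 69) + 3, so n³ ≡ 3 (mod 25).

(⇐) Conversely, suppose n³ ≡ 3 (mod 25). The only residue r in {0, …, 24} with r³ ≡ 3 (mod 25) is r = 12, so n ≡ 12 (mod 25).

Equivalent; both directions hold.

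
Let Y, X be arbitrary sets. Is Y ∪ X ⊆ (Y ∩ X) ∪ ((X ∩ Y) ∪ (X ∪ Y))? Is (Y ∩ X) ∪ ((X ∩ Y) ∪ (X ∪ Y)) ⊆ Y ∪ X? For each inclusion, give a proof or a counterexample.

The two sets are equal.

Forward inclusion. Let x ∈ Y ∪ X. Then either x ∈ Y and x ∉ X; or x ∈ X and x ∉ Y; or x ∈ Y ∩ X. In each case x ∈ (Y ∩ X) ∪ ((X ∩ Y) ∪ (X ∪ Y)), so Y ∪ X ⊆ (Y ∩ X) ∪ ((X ∩ Y) ∪ (X ∪ Y)).

Reverse inclusion. Let x ∈ (Y ∩ X) ∪ ((X ∩ Y) ∪ (X ∪ Y)). Then either x ∈ Y and x ∉ X; or x ∈ X and x ∉ Y; or x ∈ Y ∩ X. In each case x ∈ Y ∪ X, so (Y ∩ X) ∪ ((X ∩ Y) ∪ (X ∪ Y)) ⊆ Y ∪ X.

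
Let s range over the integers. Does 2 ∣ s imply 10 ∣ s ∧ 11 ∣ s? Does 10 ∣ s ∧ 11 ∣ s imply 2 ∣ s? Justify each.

Forward direction. This fails: take s = 2. Certainly 2 ∣ 2, but 10 ∤ 2.

Converse. Suppose 10 ∣ s and 11 ∣ s. Any common multiple of 10 and 11 is a multiple of their lcm; here gcd(10, 11) = 1, so lcm(10, 11) = 10·11 = 110, so 110 ∣ s. Since 2 ∣ 110, it follows that 2 ∣ s.

Not equivalent: only (⇐) holds.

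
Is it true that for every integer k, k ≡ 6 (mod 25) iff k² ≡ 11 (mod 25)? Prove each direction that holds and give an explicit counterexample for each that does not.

Only the forward direction holds.

(→) Suppose k ≡ 6 (mod 25). Write k = 25j + 6. Then (25j + 6)² = 625j² + 300j + 36 = 25(25j² + 12j + 1) + 11, so k² ≡ 11 (mod 25).

(←) This fails: take k = 19. Then 19² = 361 ≡ 11 (mod 25), yet 19 ≡ 19 (mod 25), not 6.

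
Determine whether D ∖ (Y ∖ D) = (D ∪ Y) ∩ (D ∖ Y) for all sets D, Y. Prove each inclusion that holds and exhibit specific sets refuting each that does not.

The sets are not equal: only the reverse inclusion holds.

Reverse inclusion. Let x ∈ (D ∪ Y) ∩ (D ∖ Y). Then x ∈ D and x ∉ Y, from which x ∈ D ∖ (Y ∖ D).

Forward inclusion. This inclusion fails. Take D = {1}, Y = {1}; then 1 ∈ D ∖ (Y ∖ D) but 1 ∉ (D ∪ Y) ∩ (D ∖ Y).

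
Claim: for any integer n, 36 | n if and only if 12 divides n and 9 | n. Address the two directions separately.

[⇒] If 36 ∣ n, write n = 36q. Since 36 = 3·12, n = 12·(3q), so 12 ∣ n; and since 36 = 4·9, n = 9·(4q), so 9 ∣ n.

[⇐] Suppose 12 ∣ n and 9 ∣ n. Any common multiple of 12 and 9 is a multiple of their lcm; here lcm(12, 9) = 12·9/gcd(12, 9) = 108/3 = 36, so 36 ∣ n.

Both directions hold.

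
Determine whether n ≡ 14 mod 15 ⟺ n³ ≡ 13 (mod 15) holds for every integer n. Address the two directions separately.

Neither direction holds.

(⇒) This fails: take n = 14. Then 14 ≡ 14 (mod 15), but 14³ = 2744 ≡ 14 (mod 15), not 13.

(⇐) This fails: take n = 7. Then 7³ = 343 ≡ 13 (mod 15), yet 7 ≡ 7 (mod 15), not 14.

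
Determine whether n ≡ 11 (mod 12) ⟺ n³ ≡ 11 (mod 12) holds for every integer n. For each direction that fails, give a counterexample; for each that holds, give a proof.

Both directions hold; the statement is true.

(→) Suppose n ≡ 11 (mod 12). Write n = 12j + 11. Then (12j + 11)³ = 1728j³ + 4752j² + 4356j + 1331 = 12(144j³ + 396j² + 363j + 110) + 11, so n³ ≡ 11 (mod 12).

(←) Conversely, suppose n³ ≡ 11 (mod 12). The only residue r in {0, …, 11} with r³ ≡ 11 (mod 12) is r = 11, so n ≡ 11 (mod 12).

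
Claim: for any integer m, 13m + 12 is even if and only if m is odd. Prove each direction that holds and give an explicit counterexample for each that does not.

(⟹) This fails: m = 6 gives 13m + 12 = 90, which is even, but 6 is even, not odd.

(⟸) This also fails: m = 7 is odd, but 13m + 12 = 103 is odd, not even.

Both directions fail.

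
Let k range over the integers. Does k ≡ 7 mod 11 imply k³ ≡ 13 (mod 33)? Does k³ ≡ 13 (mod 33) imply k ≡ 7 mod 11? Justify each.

(⇒) fails; (⇐) holds.

(⟹) This fails: take k = 18. Then 18 ≡ 7 (mod 11), but 18³ = 5832 ≡ 24 (mod 33), not 13.

(⟸) Conversely, the residues r modulo 33 with r³ ≡ 13 (mod 33) are exactly {7}, and each is ≡ 7 (mod 11).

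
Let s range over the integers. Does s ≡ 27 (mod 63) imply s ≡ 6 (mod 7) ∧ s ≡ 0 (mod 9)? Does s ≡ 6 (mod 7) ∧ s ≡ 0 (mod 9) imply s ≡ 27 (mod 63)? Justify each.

Forward direction. Suppose s ≡ 27 (mod 63); write s = 63j + 27. Since 7 ∣ 63, reducing mod 7 gives s ≡ 27 ≡ 6 (mod 7); since 9 ∣ 63, reducing mod 9 gives s ≡ 27 ≡ 0 (mod 9).

Converse. If s ≡ 6 (mod 7) and s ≡ 0 (mod 9), then by the Chinese remainder theorem s ≡ 27 (mod 63). This is exactly s ≡ 27 (mod 63).

Equivalent; both directions hold.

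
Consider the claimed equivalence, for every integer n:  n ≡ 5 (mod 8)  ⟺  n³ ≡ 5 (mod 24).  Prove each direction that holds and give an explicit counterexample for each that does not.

Only the converse holds.

(←) The residues r modulo 24 with r³ ≡ 5 (mod 24) are exactly {5}, and each is ≡ 5 (mod 8).

(→) This fails: take n = 13. Then 13 ≡ 5 (mod 8), but 13³ = 2197 ≡ 13 (mod 24), not 5.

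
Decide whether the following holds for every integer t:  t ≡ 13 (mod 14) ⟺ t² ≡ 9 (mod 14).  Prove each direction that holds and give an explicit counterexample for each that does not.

(⇒) fails and (⇐) fails.

[⇒] This fails: take t = 13. Then 13 ≡ 13 (mod 14), but 13² = 169 ≡ 1 (mod 14), not 9.

[⇐] This fails: take t = 3. Then 3² = 9 ≡ 9 (mod 14), yet 3 ≡ 3 (mod 14), not 13.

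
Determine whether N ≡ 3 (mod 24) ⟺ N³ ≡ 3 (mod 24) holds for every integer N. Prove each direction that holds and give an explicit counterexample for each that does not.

Both implications hold.

Converse. Suppose N³ ≡ 3 (mod 24). The only residue r in {0, …, 23} with r³ ≡ 3 (mod 24) is r = 3, so N ≡ 3 (mod 24).

Forward direction. Suppose N ≡ 3 (mod 24). Write N = 24j + 3. Then (24j + 3)³ = 13824j³ + 5184j² + 648j + 27 = 24(576j³ + 216j² + 27j + 1) + 3, so N³ ≡ 3 (mod 24).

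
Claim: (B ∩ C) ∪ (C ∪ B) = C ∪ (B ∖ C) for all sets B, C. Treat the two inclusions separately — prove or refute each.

(⊇) Let x ∈ C ∪ (B ∖ C). Then either x ∈ B and x ∉ C; or x ∈ C and x ∉ B; or x ∈ B ∩ C. In each case x ∈ (B ∩ C) ∪ (C ∪ B), so C ∪ (B ∖ C) ⊆ (B ∩ C) ∪ (C ∪ B).

(⊆) Let x ∈ (B ∩ C) ∪ (C ∪ B). Then either x ∈ B and x ∉ C; or x ∈ C and x ∉ B; or x ∈ B ∩ C. In each case x ∈ C ∪ (B ∖ C), so (B ∩ C) ∪ (C ∪ B) ⊆ C ∪ (B ∖ C).

Both inclusions hold.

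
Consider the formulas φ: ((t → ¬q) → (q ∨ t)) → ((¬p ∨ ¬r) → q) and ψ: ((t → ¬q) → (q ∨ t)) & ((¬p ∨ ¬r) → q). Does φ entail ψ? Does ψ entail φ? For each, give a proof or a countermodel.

(⇒) fails; (⇐) holds.

Forward direction. This fails. Under p = F, r = F, t = F, q = F, the left side is true but the right side is false.

Converse. Assume the antecedent. If q is true, the consequent reduces to true regardless of the other variables. If q is false, the antecedent forces (p = T, r = T, t = T, q = F), and the consequent holds there. Either way the consequent holds.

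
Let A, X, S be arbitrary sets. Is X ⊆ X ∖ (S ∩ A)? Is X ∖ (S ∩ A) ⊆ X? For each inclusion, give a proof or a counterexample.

(⟹) This inclusion fails. Take A = {1}, X = {1}, S = {1}; then 1 ∈ X but 1 ∉ X ∖ (S ∩ A).

(⟸) Let x ∈ X ∖ (S ∩ A). Then either x ∈ X and x ∉ A, S; or x ∈ A ∩ X and x ∉ S; or x ∈ X ∩ S and x ∉ A. In each case x ∈ X, so X ∖ (S ∩ A) ⊆ X.

Only the reverse inclusion holds.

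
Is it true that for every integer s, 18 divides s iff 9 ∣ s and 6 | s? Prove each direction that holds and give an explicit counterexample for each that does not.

Both directions hold.

[⇒] If 18 ∣ s, write s = 18q. Since 18 = 2·9, s = 9·(2q), so 9 ∣ s; and since 18 = 3·6, s = 6·(3q), so 6 ∣ s.

[⇐] Suppose 9 ∣ s and 6 ∣ s. Any common multiple of 9 and 6 is a multiple of their lcm; here lcm(9, 6) = 9·6/gcd(9, 6) = 54/3 = 18, so 18 ∣ s.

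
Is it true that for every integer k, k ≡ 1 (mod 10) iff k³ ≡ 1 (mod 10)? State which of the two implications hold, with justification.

(⟸) Suppose k³ ≡ 1 (mod 10). The only residue r in {0, …, 9} with r³ ≡ 1 (mod 10) is r = 1, so k ≡ 1 (mod 10).

(⟹) Suppose k ≡ 1 (mod 10). Write k = 10j + 1. Then (10j + 1)³ = 1000j³ + 300j² + 30j + 1 = 10(100j³ + 30j² + 3j) + 1, so k³ ≡ 1 (mod 10).

Equivalent; both directions hold.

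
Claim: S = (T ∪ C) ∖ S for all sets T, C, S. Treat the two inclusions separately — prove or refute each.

Neither inclusion holds.

(⟹) This inclusion fails. Take T = ∅, C = ∅, S = {1}; then 1 ∈ S but 1 ∉ (T ∪ C) ∖ S.

(⟸) This inclusion fails. Take T = {1}, C = ∅, S = ∅; then 1 ∈ (T ∪ C) ∖ S but 1 ∉ S.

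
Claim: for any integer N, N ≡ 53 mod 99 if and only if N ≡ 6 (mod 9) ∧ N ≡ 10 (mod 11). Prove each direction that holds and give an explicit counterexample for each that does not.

(⟹) This fails: N = 53 gives 53 ≡ 53 (mod 99) but 53 ≡ 8 (mod 9), so the conjunction on the right does not hold.

(⟸) This fails: N = 87 satisfies both congruences on the right (87 ≡ 6 mod 9 and 87 ≡ 10 mod 11) yet 87 ≡ 87 (mod 99), not 53.

(⇒) fails and (⇐) fails.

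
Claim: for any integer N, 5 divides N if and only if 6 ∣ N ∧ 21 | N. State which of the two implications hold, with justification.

(⇒) fails and (⇐) fails.

Forward direction. This fails: take N = 5. Certainly 5 ∣ 5, but 6 ∤ 5.

Converse. This fails: take N = 42. Both 6 ∣ 42 and 21 ∣ 42, yet 42 is not a multiple of 5 (since 42 = 8·5 + 2), so 5 ∤ 42.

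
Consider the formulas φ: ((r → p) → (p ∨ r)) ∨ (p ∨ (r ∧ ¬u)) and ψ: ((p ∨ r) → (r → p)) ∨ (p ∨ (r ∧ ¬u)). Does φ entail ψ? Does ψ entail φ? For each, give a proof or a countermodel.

Both directions fail.

[⇒] This fails. Under r = T, u = T, p = F, the left side is true but the right side is false.

[⇐] This fails. Under r = F, u = F, p = F, the left side is false but the right side is true.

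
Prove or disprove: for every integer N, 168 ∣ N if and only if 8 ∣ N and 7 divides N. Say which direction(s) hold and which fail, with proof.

Not equivalent: only (⇒) holds.

(→) If 168 ∣ N, write N = 168q. Since 168 = 21·8, N = 8·(21q), so 8 ∣ N; and since 168 = 24·7, N = 7·(24q), so 7 ∣ N.

(←) This fails: take N = 56. Both 8 ∣ 56 and 7 ∣ 56, yet 56 is not a multiple of 168 (since 56 = 0·168 + 56), so 168 ∤ 56.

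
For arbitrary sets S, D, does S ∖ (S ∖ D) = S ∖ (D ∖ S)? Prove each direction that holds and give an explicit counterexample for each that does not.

Only the forward inclusion holds.

(⊆) Let x ∈ S ∖ (S ∖ D). Then x ∈ S ∩ D, from which x ∈ S ∖ (D ∖ S).

(⊇) This inclusion fails. Take S = {1}, D = ∅; then 1 ∈ S ∖ (D ∖ S) but 1 ∉ S ∖ (S ∖ D).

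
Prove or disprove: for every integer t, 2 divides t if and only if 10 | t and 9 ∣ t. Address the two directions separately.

Only the reverse direction holds.

Converse. Suppose 10 ∣ t and 9 ∣ t. Any common multiple of 10 and 9 is a multiple of their lcm; here gcd(10, 9) = 1, so lcm(10, 9) = 10·9 = 90, so 90 ∣ t. Since 2 ∣ 90, it follows that 2 ∣ t.

Forward direction. This fails: take t = 2. Certainly 2 ∣ 2, but 10 ∤ 2.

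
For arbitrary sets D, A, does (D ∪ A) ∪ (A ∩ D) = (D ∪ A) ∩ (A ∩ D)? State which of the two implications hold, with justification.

The sets are not equal: only the reverse inclusion holds.

(⟸) Let x ∈ (D ∪ A) ∩ (A ∩ D). Then x ∈ D ∩ A, from which x ∈ (D ∪ A) ∪ (A ∩ D).

(⟹) This inclusion fails. Take D = {1}, A = ∅; then 1 ∈ (D ∪ A) ∪ (A ∩ D) but 1 ∉ (D ∪ A) ∩ (A ∩ D).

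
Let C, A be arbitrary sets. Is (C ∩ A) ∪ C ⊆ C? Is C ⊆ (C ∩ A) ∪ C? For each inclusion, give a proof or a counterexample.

Forward inclusion. Let x ∈ (C ∩ A) ∪ C. Then either x ∈ C and x ∉ A; or x ∈ C ∩ A. In each case x ∈ C, so (C ∩ A) ∪ C ⊆ C.

Reverse inclusion. Let x ∈ C. Then either x ∈ C and x ∉ A; or x ∈ C ∩ A. In each case x ∈ (C ∩ A) ∪ C, so C ⊆ (C ∩ A) ∪ C.

Both inclusions hold.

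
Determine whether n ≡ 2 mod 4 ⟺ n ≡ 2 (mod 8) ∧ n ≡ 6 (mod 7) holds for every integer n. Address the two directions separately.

(⇒) fails; (⇐) holds.

Forward direction. This fails: n = 2 gives 2 ≡ 2 (mod 4) but 2 ≡ 2 (mod 7), so the conjunction on the right does not hold.

Converse. If n ≡ 2 (mod 8) and n ≡ 6 (mod 7), then by the Chinese remainder theorem n ≡ 34 (mod 56). Since 34 ≡ 2 (mod 4) and 4 ∣ 56, we get n ≡ 2 (mod 4).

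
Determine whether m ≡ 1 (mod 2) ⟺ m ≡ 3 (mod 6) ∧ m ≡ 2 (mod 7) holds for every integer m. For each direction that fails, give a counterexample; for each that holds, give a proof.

[⇒] This fails: m = 1 gives 1 ≡ 1 (mod 2) but 1 ≡ 1 (mod 6), so the conjunction on the right does not hold.

[⇐] Conversely, if m ≡ 3 (mod 6) and m ≡ 2 (mod 7), then by the Chinese remainder theorem m ≡ 9 (mod 42). Since 9 ≡ 1 (mod 2) and 2 ∣ 42, we get m ≡ 1 (mod 2).

Only the reverse direction holds.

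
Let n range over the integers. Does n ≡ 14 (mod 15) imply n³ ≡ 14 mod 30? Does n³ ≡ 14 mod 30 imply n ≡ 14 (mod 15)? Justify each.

[⇐] The residues r modulo 30 with r³ ≡ 14 (mod 30) are exactly {14}, and each is ≡ 14 (mod 15).

[⇒] This fails: take n = 29. Then 29 ≡ 14 (mod 15), but 29³ = 24389 ≡ 29 (mod 30), not 14.

Only the converse holds.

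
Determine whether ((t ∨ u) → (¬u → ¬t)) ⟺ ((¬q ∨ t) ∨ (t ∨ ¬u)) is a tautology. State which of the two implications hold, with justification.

Neither direction holds.

Forward direction. This fails. Under u = T, t = F, q = T, the left side is true but the right side is false.

Converse. This fails. Under u = F, t = T, q = F, the left side is false but the right side is true.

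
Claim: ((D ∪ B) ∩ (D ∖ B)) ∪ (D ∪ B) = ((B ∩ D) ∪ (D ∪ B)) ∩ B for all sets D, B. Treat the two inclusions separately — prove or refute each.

The sets are not equal: only the reverse inclusion holds.

(⟸) Let x ∈ ((B ∩ D) ∪ (D ∪ B)) ∩ B. Then either x ∈ B and x ∉ D; or x ∈ D ∩ B. In each case x ∈ ((D ∪ B) ∩ (D ∖ B)) ∪ (D ∪ B), so ((B ∩ D) ∪ (D ∪ B)) ∩ B ⊆ ((D ∪ B) ∩ (D ∖ B)) ∪ (D ∪ B).

(⟹) This inclusion fails. Take D = {1}, B = ∅; then 1 ∈ ((D ∪ B) ∩ (D ∖ B)) ∪ (D ∪ B) but 1 ∉ ((B ∩ D) ∪ (D ∪ B)) ∩ B.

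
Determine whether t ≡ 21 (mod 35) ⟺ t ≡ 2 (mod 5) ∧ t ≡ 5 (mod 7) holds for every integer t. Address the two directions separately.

Neither direction holds.

Forward direction. This fails: t = 21 gives 21 ≡ 21 (mod 35) but 21 ≡ 1 (mod 5), so the conjunction on the right does not hold.

Converse. This fails: t = 12 satisfies both congruences on the right (12 ≡ 2 mod 5 and 12 ≡ 5 mod 7) yet 12 ≡ 12 (mod 35), not 21.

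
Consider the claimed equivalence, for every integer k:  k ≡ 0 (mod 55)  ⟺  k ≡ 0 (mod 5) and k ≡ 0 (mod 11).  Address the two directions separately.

(⟹) Suppose k ≡ 0 (mod 55); write k = 55j + 0. Since 5 ∣ 55, reducing mod 5 gives k ≡ 0 (mod 5); since 11 ∣ 55, reducing mod 11 gives k ≡ 0 (mod 11).

(⟸) Conversely, if k ≡ 0 (mod 5) and k ≡ 0 (mod 11), then by the Chinese remainder theorem k ≡ 0 (mod 55). This is exactly k ≡ 0 (mod 55).

Both directions hold; the statement is true.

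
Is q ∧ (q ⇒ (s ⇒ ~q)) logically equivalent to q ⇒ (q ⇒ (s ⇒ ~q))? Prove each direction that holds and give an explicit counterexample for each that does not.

(⟹) Assume the antecedent. If q is true, the antecedent forces (q = T, s = F), and q ⇒ (q ⇒ (s ⇒ ~q)) holds there. If q is false, the antecedent cannot hold. Either way q ⇒ (q ⇒ (s ⇒ ~q)) holds.

(⟸) This fails. Under q = F, s = F, the left side is false but the right side is true.

Not equivalent: only (⇒) holds.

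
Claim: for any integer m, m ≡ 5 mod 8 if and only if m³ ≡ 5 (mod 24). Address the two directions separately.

The forward direction fails; the converse holds.

(⟹) This fails: take m = 13. Then 13 ≡ 5 (mod 8), but 13³ = 2197 ≡ 13 (mod 24), not 5.

(⟸) Conversely, the residues r modulo 24 with r³ ≡ 5 (mod 24) are exactly {5}, and each is ≡ 5 (mod 8).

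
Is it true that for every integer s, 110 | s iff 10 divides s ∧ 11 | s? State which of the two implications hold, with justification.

Forward direction. If 110 ∣ s, write s = 110q. Since 110 = 11·10, s = 10·(11q), so 10 ∣ s; and since 110 = 10·11, s = 11·(10q), so 11 ∣ s.

Converse. Suppose 10 ∣ s and 11 ∣ s. Any common multiple of 10 and 11 is a multiple of their lcm; here gcd(10, 11) = 1, so lcm(10, 11) = 10·11 = 110, so 110 ∣ s.

The biconditional holds.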